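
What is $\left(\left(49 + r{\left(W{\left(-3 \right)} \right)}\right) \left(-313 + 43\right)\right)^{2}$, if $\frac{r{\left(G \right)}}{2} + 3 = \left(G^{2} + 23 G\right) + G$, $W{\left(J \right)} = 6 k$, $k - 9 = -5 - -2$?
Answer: $1387707560100$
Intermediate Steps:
$k = 6$ ($k = 9 - 3 = 6$)
$W{\left(J \right)} = 36$ ($W{\left(J \right)} = 6 \cdot 6 = 36$)
$r{\left(G \right)} = -6 + 2 G^{2} + 48 G$ ($r{\left(G \right)} = -6 + 2 \left(\left(G^{2} + 23 G\right) + G\right) = -6 + 2 \left(G^{2} + 24 G\right) = -6 + \left(2 G^{2} + 48 G\right) = -6 + 2 G^{2} + 48 G$)
$\left(\left(49 + r{\left(W{\left(-3 \right)} \right)}\right) \left(-313 + 43\right)\right)^{2} = \left(\left(49 + \left(-6 + 2 \cdot 36^{2} + 48 \cdot 36\right)\right) \left(-313 + 43\right)\right)^{2} = \left(\left(49 + \left(-6 + 2 \cdot 1296 + 1728\right)\right) \left(-270\right)\right)^{2} = \left(\left(49 + \left(-6 + 2592 + 1728\right)\right) \left(-270\right)\right)^{2} = \left(\left(49 + 4314\right) \left(-270\right)\right)^{2} = \left(4363 \left(-270\right)\right)^{2} = \left(-1178010\right)^{2} = 1387707560100$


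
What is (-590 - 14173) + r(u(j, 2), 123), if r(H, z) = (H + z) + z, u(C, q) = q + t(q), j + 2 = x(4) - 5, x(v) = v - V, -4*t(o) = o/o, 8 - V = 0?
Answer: -58061/4 ≈ -14515.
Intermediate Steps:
V = 8 (V = 8 - 1*0 = 8 + 0 = 8)
t(o) = -¼ (t(o) = -o/(4*o) = -¼*1 = -¼)
x(v) = -8 + v (x(v) = v - 1*8 = v - 8 = -8 + v)
j = -11 (j = -2 + ((-8 + 4) - 5) = -2 + (-4 - 5) = -2 - 9 = -11)
u(C, q) = -¼ + q (u(C, q) = q - ¼ = -¼ + q)
r(H, z) = H + 2*z
(-590 - 14173) + r(u(j, 2), 123) = (-590 - 14173) + ((-¼ + 2) + 2*123) = -14763 + (7/4 + 246) = -14763 + 991/4 = -58061/4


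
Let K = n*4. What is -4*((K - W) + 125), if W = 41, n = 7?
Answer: -448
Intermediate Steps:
K = 28 (K = 7*4 = 28)
-4*((K - W) + 125) = -4*((28 - 1*41) + 125) = -4*((28 - 41) + 125) = -4*(-13 + 125) = -4*112 = -448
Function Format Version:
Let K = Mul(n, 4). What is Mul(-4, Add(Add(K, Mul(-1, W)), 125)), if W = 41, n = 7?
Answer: -448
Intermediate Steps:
K = 28 (K = Mul(7, 4) = 28)
Mul(-4, Add(Add(K, Mul(-1, W)), 125)) = Mul(-4, Add(Add(28, Mul(-1, 41)), 125)) = Mul(-4, Add(Add(28, -41), 125)) = Mul(-4, Add(-13, 125)) = Mul(-4, 112) = -448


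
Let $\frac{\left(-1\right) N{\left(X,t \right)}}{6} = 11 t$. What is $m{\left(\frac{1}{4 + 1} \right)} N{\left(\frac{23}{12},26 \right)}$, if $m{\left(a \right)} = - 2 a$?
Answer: $\frac{3432}{5} \approx 686.4$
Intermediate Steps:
$N{\left(X,t \right)} = - 66 t$ ($N{\left(X,t \right)} = - 6 \cdot 11 t = - 66 t$)
$m{\left(\frac{1}{4 + 1} \right)} N{\left(\frac{23}{12},26 \right)} = - \frac{2}{4 + 1} \left(\left(-66\right) 26\right) = - \frac{2}{5} \left(-1716\right) = \left(-2\right) \frac{1}{5} \left(-1716\right) = \left(- \frac{2}{5}\right) \left(-1716\right) = \frac{3432}{5}$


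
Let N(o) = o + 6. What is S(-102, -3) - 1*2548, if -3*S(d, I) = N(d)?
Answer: -2516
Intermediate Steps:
N(o) = 6 + o
S(d, I) = -2 - d/3 (S(d, I) = -(6 + d)/3 = -2 - d/3)
S(-102, -3) - 1*2548 = (-2 - 1/3*(-102)) - 1*2548 = (-2 + 34) - 2548 = 32 - 2548 = -2516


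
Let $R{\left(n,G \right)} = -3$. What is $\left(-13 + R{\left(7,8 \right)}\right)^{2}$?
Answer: $256$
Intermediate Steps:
$\left(-13 + R{\left(7,8 \right)}\right)^{2} = \left(-13 - 3\right)^{2} = \left(-16\right)^{2} = 256$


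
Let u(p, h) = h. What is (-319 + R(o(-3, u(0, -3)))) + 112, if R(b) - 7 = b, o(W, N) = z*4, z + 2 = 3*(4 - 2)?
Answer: -184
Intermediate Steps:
z = 4 (z = -2 + 3*(4 - 2) = -2 + 3*2 = -2 + 6 = 4)
o(W, N) = 16 (o(W, N) = 4*4 = 16)
R(b) = 7 + b
(-319 + R(o(-3, u(0, -3)))) + 112 = (-319 + (7 + 16)) + 112 = (-319 + 23) + 112 = -296 + 112 = -184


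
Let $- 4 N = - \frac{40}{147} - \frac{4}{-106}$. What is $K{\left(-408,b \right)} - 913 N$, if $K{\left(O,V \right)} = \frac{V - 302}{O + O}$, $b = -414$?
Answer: $- \frac{9292161}{176596} \approx -52.618$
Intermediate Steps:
$N = \frac{913}{15582}$ ($N = - \frac{- \frac{40}{147} - \frac{4}{-106}}{4} = - \frac{\left(-40\right) \frac{1}{147} - - \frac{2}{53}}{4} = - \frac{- \frac{40}{147} + \frac{2}{53}}{4} = \left(- \frac{1}{4}\right) \left(- \frac{1826}{7791}\right) = \frac{913}{15582} \approx 0.058593$)
$K{\left(O,V \right)} = \frac{-302 + V}{2 O}$
$K{\left(-408,b \right)} - 913 N = \frac{-302 - 414}{2 \left(-408\right)} - 913 \cdot \frac{913}{15582} = \frac{1}{2} \left(- \frac{1}{408}\right) \left(-716\right) - \frac{833569}{15582} = \frac{179}{204} - \frac{833569}{15582} = - \frac{9292161}{176596}$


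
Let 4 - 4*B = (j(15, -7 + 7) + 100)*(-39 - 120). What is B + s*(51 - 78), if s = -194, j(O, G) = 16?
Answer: 9850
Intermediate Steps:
B = 4612 (B = 1 - (16 + 100)*(-39 - 120)/4 = 1 - 29*(-159) = 1 - 1/4*(-18444) = 1 + 4611 = 4612)
B + s*(51 - 78) = 4612 - 194*(51 - 78) = 4612 - 194*(-27) = 4612 + 5238 = 9850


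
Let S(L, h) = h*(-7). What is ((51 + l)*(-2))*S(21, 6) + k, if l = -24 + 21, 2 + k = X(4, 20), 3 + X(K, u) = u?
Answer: 4047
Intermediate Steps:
X(K, u) = -3 + u
k = 15 (k = -2 + (-3 + 20) = -2 + 17 = 15)
S(L, h) = -7*h
l = -3
((51 + l)*(-2))*S(21, 6) + k = ((51 - 3)*(-2))*(-7*6) + 15 = (48*(-2))*(-42) + 15 = -96*(-42) + 15 = 4032 + 15 = 4047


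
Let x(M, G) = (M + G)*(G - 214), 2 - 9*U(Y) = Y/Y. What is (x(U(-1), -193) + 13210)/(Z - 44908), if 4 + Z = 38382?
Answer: -412721/29385 ≈ -14.045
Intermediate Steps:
U(Y) = ⅑ (U(Y) = 2/9 - Y/(9*Y) = 2/9 - ⅑*1 = 2/9 - ⅑ = ⅑)
Z = 38378 (Z = -4 + 38382 = 38378)
x(M, G) = (-214 + G)*(G + M) (x(M, G) = (G + M)*(-214 + G) = (-214 + G)*(G + M))
(x(U(-1), -193) + 13210)/(Z - 44908) = (((-193)² - 214*(-193) - 214*⅑ - 193*⅑) + 13210)/(38378 - 44908) = ((37249 + 41302 - 214/9 - 193/9) + 13210)/(-6530) = (706552/9 + 13210)*(-1/6530) = (825442/9)*(-1/6530) = -412721/29385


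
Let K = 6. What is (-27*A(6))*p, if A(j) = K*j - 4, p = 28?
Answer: -24192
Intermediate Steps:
A(j) = -4 + 6*j (A(j) = 6*j - 4 = -4 + 6*j)
(-27*A(6))*p = -27*(-4 + 6*6)*28 = -27*(-4 + 36)*28 = -27*32*28 = -864*28 = -24192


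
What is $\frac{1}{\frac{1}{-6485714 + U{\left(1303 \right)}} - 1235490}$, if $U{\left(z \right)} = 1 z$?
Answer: $- \frac{6484411}{8011424946391} \approx -8.094 \cdot 10^{-7}$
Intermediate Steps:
$U{\left(z \right)} = z$
$\frac{1}{\frac{1}{-6485714 + U{\left(1303 \right)}} - 1235490} = \frac{1}{\frac{1}{-6485714 + 1303} - 1235490} = \frac{1}{\frac{1}{-6484411} - 1235490} = \frac{1}{- \frac{1}{6484411} - 1235490} = \frac{1}{- \frac{8011424946391}{6484411}} = - \frac{6484411}{8011424946391}$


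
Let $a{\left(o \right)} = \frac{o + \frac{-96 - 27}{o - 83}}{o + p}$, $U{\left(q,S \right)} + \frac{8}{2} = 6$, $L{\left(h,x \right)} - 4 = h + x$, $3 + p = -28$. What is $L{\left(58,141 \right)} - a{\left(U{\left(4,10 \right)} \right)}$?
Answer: $\frac{159044}{783} \approx 203.12$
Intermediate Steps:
$p = -31$ ($p = -3 - 28 = -31$)
$L{\left(h,x \right)} = 4 + h + x$ ($L{\left(h,x \right)} = 4 + \left(h + x\right) = 4 + h + x$)
$U{\left(q,S \right)} = 2$ ($U{\left(q,S \right)} = -4 + 6 = 2$)
$a{\left(o \right)} = \frac{o - \frac{123}{-83 + o}}{-31 + o}$ ($a{\left(o \right)} = \frac{o + \frac{-96 - 27}{o - 83}}{o - 31} = \frac{o - \frac{123}{-83 + o}}{-31 + o}$)
$L{\left(58,141 \right)} - a{\left(U{\left(4,10 \right)} \right)} = \left(4 + 58 + 141\right) - \frac{-123 + 2^{2} - 166}{2573 + 2^{2} - 228} = 203 - \frac{-123 + 4 - 166}{2573 + 4 - 228} = 203 - \frac{1}{2349} \left(-285\right) = 203 - - \frac{95}{783} = 203 + \frac{95}{783} = \frac{159044}{783}$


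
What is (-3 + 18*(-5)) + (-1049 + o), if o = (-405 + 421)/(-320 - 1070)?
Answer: -793698/695 ≈ -1142.0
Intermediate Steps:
o = -8/695 (o = 16/(-1390) = 16*(-1/1390) = -8/695 ≈ -0.011511)
(-3 + 18*(-5)) + (-1049 + o) = (-3 + 18*(-5)) + (-1049 - 8/695) = (-3 - 90) - 729063/695 = -93 - 729063/695 = -793698/695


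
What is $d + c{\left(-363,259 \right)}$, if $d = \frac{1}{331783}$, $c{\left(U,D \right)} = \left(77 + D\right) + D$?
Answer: $\frac{197410886}{331783} \approx 595.0$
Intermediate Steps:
$c{\left(U,D \right)} = 77 + 2 D$
$d = \frac{1}{331783} \approx 3.014 \cdot 10^{-6}$
$d + c{\left(-363,259 \right)} = \frac{1}{331783} + \left(77 + 2 \cdot 259\right) = \frac{1}{331783} + \left(77 + 518\right) = \frac{1}{331783} + 595 = \frac{197410886}{331783}$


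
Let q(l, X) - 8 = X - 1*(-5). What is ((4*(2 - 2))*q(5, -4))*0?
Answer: 0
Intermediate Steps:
q(l, X) = 13 + X (q(l, X) = 8 + (X - 1*(-5)) = 8 + (X + 5) = 8 + (5 + X) = 13 + X)
((4*(2 - 2))*q(5, -4))*0 = ((4*(2 - 2))*(13 - 4))*0 = ((4*0)*9)*0 = (0*9)*0 = 0*0 = 0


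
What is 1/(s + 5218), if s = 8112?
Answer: 1/13330 ≈ 7.5019e-5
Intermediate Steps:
1/(s + 5218) = 1/(8112 + 5218) = 1/13330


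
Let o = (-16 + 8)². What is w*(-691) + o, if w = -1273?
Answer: 879707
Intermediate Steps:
o = 64 (o = (-8)² = 64)
w*(-691) + o = -1273*(-691) + 64 = 879643 + 64 = 879707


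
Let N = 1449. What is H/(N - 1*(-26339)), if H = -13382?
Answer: -6691/13894 ≈ -0.48158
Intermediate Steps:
H/(N - 1*(-26339)) = -13382/(1449 - 1*(-26339)) = -13382/(1449 + 26339) = -13382/27788 = -13382*1/27788 = -6691/13894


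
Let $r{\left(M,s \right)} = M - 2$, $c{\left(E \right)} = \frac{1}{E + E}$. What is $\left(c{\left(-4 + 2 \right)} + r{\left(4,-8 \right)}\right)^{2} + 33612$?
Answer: $\frac{537841}{16} \approx 33615.0$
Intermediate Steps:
$c{\left(E \right)} = \frac{1}{2 E}$
$r{\left(M,s \right)} = -2 + M$
$\left(c{\left(-4 + 2 \right)} + r{\left(4,-8 \right)}\right)^{2} + 33612 = \left(\frac{1}{2 \left(-4 + 2\right)} + \left(-2 + 4\right)\right)^{2} + 33612 = \left(\frac{1}{2 \left(-2\right)} + 2\right)^{2} + 33612 = \left(\frac{1}{2} \left(- \frac{1}{2}\right) + 2\right)^{2} + 33612 = \left(- \frac{1}{4} + 2\right)^{2} + 33612 = \left(\frac{7}{4}\right)^{2} + 33612 = \frac{49}{16} + 33612 = \frac{537841}{16}$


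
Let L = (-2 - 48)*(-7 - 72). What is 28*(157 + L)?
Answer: 114996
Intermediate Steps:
L = 3950 (L = -50*(-79) = 3950)
28*(157 + L) = 28*(157 + 3950) = 28*4107 = 114996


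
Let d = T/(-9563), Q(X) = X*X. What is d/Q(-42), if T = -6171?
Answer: 2057/5623044 ≈ 0.00036582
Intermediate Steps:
Q(X) = X²
d = 6171/9563 (d = -6171/(-9563) = -6171*(-1/9563) = 6171/9563 ≈ 0.64530)
d/Q(-42) = 6171/(9563*((-42)²)) = (6171/9563)/1764 = (6171/9563)*(1/1764) = 2057/5623044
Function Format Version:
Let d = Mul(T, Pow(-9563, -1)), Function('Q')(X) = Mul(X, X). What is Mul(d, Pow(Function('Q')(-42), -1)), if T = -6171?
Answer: Rational(2057, 5623044) ≈ 0.00036582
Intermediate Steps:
Function('Q')(X) = Pow(X, 2)
d = Rational(6171, 9563) (d = Mul(-6171, Pow(-9563, -1)) = Mul(-6171, Rational(-1, 9563)) = Rational(6171, 9563) ≈ 0.64530)
Mul(d, Pow(Function('Q')(-42), -1)) = Mul(Rational(6171, 9563), Pow(Pow(-42, 2), -1)) = Mul(Rational(6171, 9563), Pow(1764, -1)) = Mul(Rational(6171, 9563), Rational(1, 1764)) = Rational(2057, 5623044)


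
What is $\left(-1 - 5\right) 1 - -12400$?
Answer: $12394$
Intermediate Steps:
$\left(-1 - 5\right) 1 - -12400 = \left(-6\right) 1 + 12400 = -6 + 12400 = 12394$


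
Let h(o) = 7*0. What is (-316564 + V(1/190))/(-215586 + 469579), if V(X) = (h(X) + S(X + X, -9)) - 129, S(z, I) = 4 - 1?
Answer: -316690/253993 ≈ -1.2468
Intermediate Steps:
h(o) = 0
S(z, I) = 3
V(X) = -126 (V(X) = (0 + 3) - 129 = 3 - 129 = -126)
(-316564 + V(1/190))/(-215586 + 469579) = (-316564 - 126)/(-215586 + 469579) = -316690/253993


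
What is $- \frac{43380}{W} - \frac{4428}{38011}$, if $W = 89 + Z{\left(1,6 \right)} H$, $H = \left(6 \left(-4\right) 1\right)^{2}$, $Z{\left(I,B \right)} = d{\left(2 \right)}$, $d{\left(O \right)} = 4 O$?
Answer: $- \frac{1669715496}{178537667} \approx -9.3522$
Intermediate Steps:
$Z{\left(I,B \right)} = 8$ ($Z{\left(I,B \right)} = 4 \cdot 2 = 8$)
$H = 576$ ($H = \left(\left(-24\right) 1\right)^{2} = \left(-24\right)^{2} = 576$)
$W = 4697$ ($W = 89 + 8 \cdot 576 = 89 + 4608 = 4697$)
$- \frac{43380}{W} - \frac{4428}{38011} = - \frac{43380}{4697} - \frac{4428}{38011} = - \frac{1669715496}{178537667}$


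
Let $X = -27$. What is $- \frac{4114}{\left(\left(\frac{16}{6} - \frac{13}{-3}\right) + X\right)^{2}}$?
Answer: $- \frac{2057}{200} \approx -10.285$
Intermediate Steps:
$- \frac{4114}{\left(\left(\frac{16}{6} - \frac{13}{-3}\right) + X\right)^{2}} = - \frac{4114}{\left(\left(\frac{16}{6} - \frac{13}{-3}\right) - 27\right)^{2}} = - \frac{4114}{\left(\left(16 \cdot \frac{1}{6} - - \frac{13}{3}\right) - 27\right)^{2}} = - \frac{4114}{\left(\left(\frac{8}{3} + \frac{13}{3}\right) - 27\right)^{2}} = - \frac{4114}{\left(7 - 27\right)^{2}} = - \frac{4114}{\left(-20\right)^{2}} = - \frac{4114}{400} = \left(-4114\right) \frac{1}{400} = - \frac{2057}{200}$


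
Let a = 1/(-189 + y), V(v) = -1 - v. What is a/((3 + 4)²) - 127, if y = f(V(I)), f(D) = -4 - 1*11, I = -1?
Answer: -1269493/9996 ≈ -127.00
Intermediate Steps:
f(D) = -15 (f(D) = -4 - 11 = -15)
y = -15
a = -1/204 (a = 1/(-189 - 15) = 1/(-204) = -1/204 ≈ -0.0049020)
a/((3 + 4)²) - 127 = -1/(204*(3 + 4)²) - 127 = -1/(204*(7²)) - 127 = -1/204/49 - 127 = -1/204*1/49 - 127 = -1/9996 - 127 = -1269493/9996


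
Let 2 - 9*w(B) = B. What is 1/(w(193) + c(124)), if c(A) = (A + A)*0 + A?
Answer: 9/925 ≈ 0.0097297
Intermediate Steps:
w(B) = 2/9 - B/9
c(A) = A (c(A) = (2*A)*0 + A = 0 + A = A)
1/(w(193) + c(124)) = 1/((2/9 - ⅑*193) + 124) = 1/((2/9 - 193/9) + 124) = 1/(-191/9 + 124) = 1/(925/9) = 9/925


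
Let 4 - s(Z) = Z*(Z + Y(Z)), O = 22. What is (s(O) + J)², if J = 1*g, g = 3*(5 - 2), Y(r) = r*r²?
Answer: 55096764529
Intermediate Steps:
Y(r) = r³
g = 9 (g = 3*3 = 9)
s(Z) = 4 - Z*(Z + Z³)
J = 9 (J = 1*9 = 9)
(s(O) + J)² = ((4 - 1*22² - 1*22⁴) + 9)² = ((4 - 1*484 - 1*234256) + 9)² = ((4 - 484 - 234256) + 9)² = (-234736 + 9)² = (-234727)² = 55096764529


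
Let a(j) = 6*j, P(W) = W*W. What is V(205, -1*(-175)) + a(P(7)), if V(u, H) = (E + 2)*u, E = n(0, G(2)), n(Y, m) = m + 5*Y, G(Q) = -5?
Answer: -321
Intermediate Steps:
P(W) = W**2
E = -5 (E = -5 + 5*0 = -5 + 0 = -5)
V(u, H) = -3*u (V(u, H) = (-5 + 2)*u = -3*u)
V(205, -1*(-175)) + a(P(7)) = -3*205 + 6*7**2 = -615 + 6*49 = -615 + 294 = -321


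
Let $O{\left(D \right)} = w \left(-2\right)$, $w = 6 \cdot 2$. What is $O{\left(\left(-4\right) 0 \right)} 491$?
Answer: $-11784$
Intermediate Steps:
$w = 12$
$O{\left(D \right)} = -24$ ($O{\left(D \right)} = 12 \left(-2\right) = -24$)
$O{\left(\left(-4\right) 0 \right)} 491 = \left(-24\right) 491 = -11784$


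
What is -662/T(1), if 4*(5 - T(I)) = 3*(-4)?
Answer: -331/4 ≈ -82.750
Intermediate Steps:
T(I) = 8 (T(I) = 5 - 3*(-4)/4 = 5 - 1/4*(-12) = 5 + 3 = 8)
-662/T(1) = -662/8 = -662*1/8 = -331/4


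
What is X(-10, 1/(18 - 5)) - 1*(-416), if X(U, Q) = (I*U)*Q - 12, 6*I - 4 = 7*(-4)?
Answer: 5292/13 ≈ 407.08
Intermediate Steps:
I = -4 (I = ⅔ + (7*(-4))/6 = ⅔ + (⅙)*(-28) = ⅔ - 14/3 = -4)
X(U, Q) = -12 - 4*Q*U (X(U, Q) = (-4*U)*Q - 12 = -4*Q*U - 12 = -12 - 4*Q*U)
X(-10, 1/(18 - 5)) - 1*(-416) = (-12 - 4*(-10)/(18 - 5)) - 1*(-416) = (-12 - 4*(-10)/13) + 416 = (-12 - 4*1/13*(-10)) + 416 = (-12 + 40/13) + 416 = -116/13 + 416 = 5292/13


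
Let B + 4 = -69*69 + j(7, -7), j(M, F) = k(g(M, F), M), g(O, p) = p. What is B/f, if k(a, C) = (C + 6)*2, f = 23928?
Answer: -4739/23928 ≈ -0.19805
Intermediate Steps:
k(a, C) = 12 + 2*C (k(a, C) = (6 + C)*2 = 12 + 2*C)
j(M, F) = 12 + 2*M
B = -4739 (B = -4 + (-69*69 + (12 + 2*7)) = -4 + (-4761 + (12 + 14)) = -4 + (-4761 + 26) = -4 - 4735 = -4739)
B/f = -4739/23928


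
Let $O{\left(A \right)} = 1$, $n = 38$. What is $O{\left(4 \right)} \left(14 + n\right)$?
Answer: $52$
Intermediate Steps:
$O{\left(4 \right)} \left(14 + n\right) = 1 \left(14 + 38\right) = 1 \cdot 52 = 52$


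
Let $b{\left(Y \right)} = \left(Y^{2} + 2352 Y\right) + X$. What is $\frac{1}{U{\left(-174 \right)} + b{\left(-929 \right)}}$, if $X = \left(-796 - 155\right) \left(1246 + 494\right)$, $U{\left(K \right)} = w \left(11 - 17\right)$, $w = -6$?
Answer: $- \frac{1}{2976671} \approx -3.3595 \cdot 10^{-7}$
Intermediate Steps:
$U{\left(K \right)} = 36$ ($U{\left(K \right)} = - 6 \left(11 - 17\right) = \left(-6\right) \left(-6\right) = 36$)
$X = -1654740$ ($X = \left(-951\right) 1740 = -1654740$)
$b{\left(Y \right)} = -1654740 + Y^{2} + 2352 Y$ ($b{\left(Y \right)} = \left(Y^{2} + 2352 Y\right) - 1654740 = -1654740 + Y^{2} + 2352 Y$)
$\frac{1}{U{\left(-174 \right)} + b{\left(-929 \right)}} = \frac{1}{36 + \left(-1654740 + \left(-929\right)^{2} + 2352 \left(-929\right)\right)} = \frac{1}{36 - 2976707} = \frac{1}{-2976671} = - \frac{1}{2976671}$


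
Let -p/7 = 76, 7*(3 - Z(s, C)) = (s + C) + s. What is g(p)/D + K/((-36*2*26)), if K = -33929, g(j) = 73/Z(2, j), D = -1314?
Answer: 18626293/1027728 ≈ 18.124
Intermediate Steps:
Z(s, C) = 3 - 2*s/7 - C/7 (Z(s, C) = 3 - ((s + C) + s)/7 = 3 - ((C + s) + s)/7 = 3 - (C + 2*s)/7 = 3 + (-2*s/7 - C/7) = 3 - 2*s/7 - C/7)
p = -532 (p = -7*76 = -532)
g(j) = 73/(17/7 - j/7) (g(j) = 73/(3 - 2/7*2 - j/7) = 73/(3 - 4/7 - j/7) = 73/(17/7 - j/7))
g(p)/D + K/((-36*2*26)) = -511/(-17 - 532)/(-1314) - 33929/(-36*2*26) = -511/(-549)*(-1/1314) - 33929/((-72*26)) = -511*(-1/549)*(-1/1314) - 33929/(-1872) = (511/549)*(-1/1314) - 33929*(-1/1872) = -7/9882 + 33929/1872 = 18626293/1027728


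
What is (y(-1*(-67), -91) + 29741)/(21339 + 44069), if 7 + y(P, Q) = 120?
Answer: 14927/32704 ≈ 0.45643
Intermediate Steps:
y(P, Q) = 113 (y(P, Q) = -7 + 120 = 113)
(y(-1*(-67), -91) + 29741)/(21339 + 44069) = (113 + 29741)/(21339 + 44069) = 29854/65408 = 29854*(1/65408) = 14927/32704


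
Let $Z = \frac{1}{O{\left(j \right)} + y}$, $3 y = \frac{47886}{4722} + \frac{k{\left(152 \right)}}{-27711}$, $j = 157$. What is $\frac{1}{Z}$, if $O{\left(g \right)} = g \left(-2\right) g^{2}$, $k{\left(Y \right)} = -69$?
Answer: $- \frac{168793490410204}{21808557} \approx -7.7398 \cdot 10^{6}$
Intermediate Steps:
$O{\left(g \right)} = - 2 g^{3}$ ($O{\left(g \right)} = - 2 g g^{2} = - 2 g^{3}$)
$y = \frac{73738598}{21808557}$ ($y = \frac{\frac{47886}{4722} - \frac{69}{-27711}}{3} = \frac{47886 \cdot \frac{1}{4722} - - \frac{23}{9237}}{3} = \frac{\frac{7981}{787} + \frac{23}{9237}}{3} = \frac{1}{3} \cdot \frac{73738598}{7269519} = \frac{73738598}{21808557} \approx 3.3812$)
$Z = - \frac{21808557}{168793490410204}$ ($Z = \frac{1}{- 2 \cdot 157^{3} + \frac{73738598}{21808557}} = \frac{1}{\left(-2\right) 3869893 + \frac{73738598}{21808557}} = \frac{1}{-7739786 + \frac{73738598}{21808557}} = \frac{1}{- \frac{168793490410204}{21808557}} = - \frac{21808557}{168793490410204} \approx -1.292 \cdot 10^{-7}$)
$\frac{1}{Z} = \frac{1}{- \frac{21808557}{168793490410204}} = - \frac{168793490410204}{21808557}$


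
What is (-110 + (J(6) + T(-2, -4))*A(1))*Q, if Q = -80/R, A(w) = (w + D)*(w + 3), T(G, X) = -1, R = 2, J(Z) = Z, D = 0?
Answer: 3600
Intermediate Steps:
A(w) = w*(3 + w) (A(w) = (w + 0)*(w + 3) = w*(3 + w))
Q = -40 (Q = -80/2 = -80*½ = -40)
(-110 + (J(6) + T(-2, -4))*A(1))*Q = (-110 + (6 - 1)*(1*(3 + 1)))*(-40) = (-110 + 5*(1*4))*(-40) = (-110 + 5*4)*(-40) = (-110 + 20)*(-40) = -90*(-40) = 3600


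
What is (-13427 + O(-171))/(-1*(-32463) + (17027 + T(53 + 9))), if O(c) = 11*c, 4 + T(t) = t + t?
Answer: -7654/24805 ≈ -0.30857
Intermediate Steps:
T(t) = -4 + 2*t (T(t) = -4 + (t + t) = -4 + 2*t)
(-13427 + O(-171))/(-1*(-32463) + (17027 + T(53 + 9))) = (-13427 + 11*(-171))/(-1*(-32463) + (17027 + (-4 + 2*(53 + 9)))) = (-13427 - 1881)/(32463 + (17027 + (-4 + 2*62))) = -15308/(32463 + (17027 + (-4 + 124))) = -15308/(32463 + (17027 + 120)) = -15308/(32463 + 17147) = -15308/49610 = -15308*1/49610 = -7654/24805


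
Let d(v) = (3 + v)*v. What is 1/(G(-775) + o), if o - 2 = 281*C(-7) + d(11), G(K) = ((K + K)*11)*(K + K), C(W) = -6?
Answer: 1/26425970 ≈ 3.7842e-8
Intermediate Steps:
d(v) = v*(3 + v)
G(K) = 44*K**2 (G(K) = ((2*K)*11)*(2*K) = (22*K)*(2*K) = 44*K**2)
o = -1530 (o = 2 + (281*(-6) + 11*(3 + 11)) = 2 + (-1686 + 11*14) = 2 + (-1686 + 154) = 2 - 1532 = -1530)
1/(G(-775) + o) = 1/(44*(-775)**2 - 1530) = 1/(44*600625 - 1530) = 1/(26427500 - 1530) = 1/26425970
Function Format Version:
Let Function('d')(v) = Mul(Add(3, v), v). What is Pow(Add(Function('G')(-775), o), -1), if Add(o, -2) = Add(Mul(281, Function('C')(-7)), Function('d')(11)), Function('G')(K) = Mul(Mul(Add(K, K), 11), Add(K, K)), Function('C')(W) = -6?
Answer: Rational(1, 26425970) ≈ 3.7842e-8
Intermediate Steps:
Function('d')(v) = Mul(v, Add(3, v))
Function('G')(K) = Mul(44, Pow(K, 2)) (Function('G')(K) = Mul(Mul(Mul(2, K), 11), Mul(2, K)) = Mul(Mul(22, K), Mul(2, K)) = Mul(44, Pow(K, 2)))
o = -1530 (o = Add(2, Add(Mul(281, -6), Mul(11, Add(3, 11)))) = Add(2, Add(-1686, Mul(11, 14))) = Add(2, Add(-1686, 154)) = Add(2, -1532) = -1530)
Pow(Add(Function('G')(-775), o), -1) = Pow(Add(Mul(44, Pow(-775, 2)), -1530), -1) = Pow(Add(Mul(44, 600625), -1530), -1) = Pow(Add(26427500, -1530), -1) = Pow(26425970, -1) = Rational(1, 26425970)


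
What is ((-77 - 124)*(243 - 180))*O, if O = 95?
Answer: -1202985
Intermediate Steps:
((-77 - 124)*(243 - 180))*O = ((-77 - 124)*(243 - 180))*95 = -201*63*95 = -12663*95 = -1202985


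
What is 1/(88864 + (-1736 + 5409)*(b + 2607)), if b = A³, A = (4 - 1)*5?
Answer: 1/22060750 ≈ 4.5329e-8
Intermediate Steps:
A = 15 (A = 3*5 = 15)
b = 3375 (b = 15³ = 3375)
1/(88864 + (-1736 + 5409)*(b + 2607)) = 1/(88864 + (-1736 + 5409)*(3375 + 2607)) = 1/(88864 + 3673*5982) = 1/(88864 + 21971886) = 1/22060750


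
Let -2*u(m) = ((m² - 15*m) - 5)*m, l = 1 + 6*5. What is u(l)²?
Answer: 231678841/4 ≈ 5.7920e+7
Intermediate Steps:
l = 31 (l = 1 + 30 = 31)
u(m) = -m*(-5 + m² - 15*m)/2 (u(m) = -((m² - 15*m) - 5)*m/2 = -(-5 + m² - 15*m)*m/2 = -m*(-5 + m² - 15*m)/2)
u(l)² = ((½)*31*(5 - 1*31² + 15*31))² = ((½)*31*(5 - 1*961 + 465))² = ((½)*31*(5 - 961 + 465))² = ((½)*31*(-491))² = (-15221/2)² = 231678841/4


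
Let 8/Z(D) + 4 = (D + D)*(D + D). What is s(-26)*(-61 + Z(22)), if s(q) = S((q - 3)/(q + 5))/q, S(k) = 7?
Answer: 29461/1794 ≈ 16.422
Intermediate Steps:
Z(D) = 8/(-4 + 4*D²) (Z(D) = 8/(-4 + (D + D)*(D + D)) = 8/(-4 + (2*D)*(2*D)) = 8/(-4 + 4*D²))
s(q) = 7/q
s(-26)*(-61 + Z(22)) = (7/(-26))*(-61 + 2/(-1 + 22²)) = (7*(-1/26))*(-61 + 2/(-1 + 484)) = -7*(-61 + 2/483)/26 = -7/26*(-29461/483) = 29461/1794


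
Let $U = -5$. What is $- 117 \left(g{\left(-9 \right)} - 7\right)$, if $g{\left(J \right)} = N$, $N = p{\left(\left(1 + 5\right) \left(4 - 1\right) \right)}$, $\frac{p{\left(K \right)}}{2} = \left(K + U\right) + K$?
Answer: $-6435$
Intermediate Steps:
$p{\left(K \right)} = -10 + 4 K$ ($p{\left(K \right)} = 2 \left(\left(K - 5\right) + K\right) = 2 \left(\left(-5 + K\right) + K\right) = 2 \left(-5 + 2 K\right) = -10 + 4 K$)
$N = 62$ ($N = -10 + 4 \left(1 + 5\right) \left(4 - 1\right) = -10 + 4 \cdot 6 \cdot 3 = -10 + 4 \cdot 18 = -10 + 72 = 62$)
$g{\left(J \right)} = 62$
$- 117 \left(g{\left(-9 \right)} - 7\right) = - 117 \left(62 - 7\right) = \left(-117\right) 55 = -6435$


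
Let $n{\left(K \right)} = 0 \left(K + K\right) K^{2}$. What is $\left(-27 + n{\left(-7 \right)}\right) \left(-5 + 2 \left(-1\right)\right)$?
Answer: $189$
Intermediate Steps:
$n{\left(K \right)} = 0$ ($n{\left(K \right)} = 0 \cdot 2 K K^{2} = 0 K^{2} = 0$)
$\left(-27 + n{\left(-7 \right)}\right) \left(-5 + 2 \left(-1\right)\right) = \left(-27 + 0\right) \left(-5 + 2 \left(-1\right)\right) = - 27 \left(-5 - 2\right) = \left(-27\right) \left(-7\right) = 189$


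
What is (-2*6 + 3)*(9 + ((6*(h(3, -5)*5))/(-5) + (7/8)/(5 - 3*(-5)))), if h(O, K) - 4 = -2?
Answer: 4257/160 ≈ 26.606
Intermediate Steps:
h(O, K) = 2 (h(O, K) = 4 - 2 = 2)
(-2*6 + 3)*(9 + ((6*(h(3, -5)*5))/(-5) + (7/8)/(5 - 3*(-5)))) = (-2*6 + 3)*(9 + ((6*(2*5))/(-5) + (7/8)/(5 - 3*(-5)))) = (-12 + 3)*(9 + ((6*10)*(-1/5) + (7*(1/8))/(5 + 15))) = -9*(9 + (60*(-1/5) + (7/8)/20)) = -9*(9 + (-12 + (7/8)*(1/20))) = -9*(9 + (-12 + 7/160)) = -9*(9 - 1913/160) = -9*(-473/160) = 4257/160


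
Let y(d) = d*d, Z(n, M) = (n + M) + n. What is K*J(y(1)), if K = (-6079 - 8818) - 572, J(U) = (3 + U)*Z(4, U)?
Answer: -556884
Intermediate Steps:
Z(n, M) = M + 2*n (Z(n, M) = (M + n) + n = M + 2*n)
y(d) = d²
J(U) = (3 + U)*(8 + U) (J(U) = (3 + U)*(U + 2*4) = (3 + U)*(U + 8) = (3 + U)*(8 + U))
K = -15469 (K = -14897 - 572 = -15469)
K*J(y(1)) = -15469*(3 + 1²)*(8 + 1²) = -15469*(3 + 1)*(8 + 1) = -61876*9 = -15469*36 = -556884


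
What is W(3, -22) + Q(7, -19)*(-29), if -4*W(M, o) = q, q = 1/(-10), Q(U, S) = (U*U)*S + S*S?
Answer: 661201/40 ≈ 16530.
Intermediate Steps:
Q(U, S) = S² + S*U² (Q(U, S) = U²*S + S² = S*U² + S² = S² + S*U²)
q = -⅒ ≈ -0.10000
W(M, o) = 1/40 (W(M, o) = -¼*(-⅒) = 1/40)
W(3, -22) + Q(7, -19)*(-29) = 1/40 - 19*(-19 + 7²)*(-29) = 1/40 - 19*(-19 + 49)*(-29) = 1/40 - 19*30*(-29) = 1/40 - 570*(-29) = 1/40 + 16530 = 661201/40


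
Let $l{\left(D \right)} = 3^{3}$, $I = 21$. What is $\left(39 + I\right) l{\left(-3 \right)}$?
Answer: $1620$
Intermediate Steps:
$l{\left(D \right)} = 27$
$\left(39 + I\right) l{\left(-3 \right)} = \left(39 + 21\right) 27 = 60 \cdot 27 = 1620$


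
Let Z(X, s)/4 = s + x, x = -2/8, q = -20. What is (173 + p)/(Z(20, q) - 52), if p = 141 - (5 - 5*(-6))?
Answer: -279/133 ≈ -2.0977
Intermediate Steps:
x = -¼ (x = -2*⅛ = -¼ ≈ -0.25000)
Z(X, s) = -1 + 4*s (Z(X, s) = 4*(s - ¼) = 4*(-¼ + s) = -1 + 4*s)
p = 106 (p = 141 - (5 + 30) = 141 - 1*35 = 141 - 35 = 106)
(173 + p)/(Z(20, q) - 52) = (173 + 106)/((-1 + 4*(-20)) - 52) = 279/((-1 - 80) - 52) = 279/(-81 - 52) = 279/(-133) = 279*(-1/133) = -279/133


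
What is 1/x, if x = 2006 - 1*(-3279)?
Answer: 1/5285 ≈ 0.00018921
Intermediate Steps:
x = 5285 (x = 2006 + 3279 = 5285)
1/x = 1/5285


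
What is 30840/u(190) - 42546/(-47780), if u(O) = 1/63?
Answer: 46416380073/23890 ≈ 1.9429e+6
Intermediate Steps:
u(O) = 1/63
30840/u(190) - 42546/(-47780) = 30840/(1/63) - 42546/(-47780) = 30840*63 - 42546*(-1/47780) = 1942920 + 21273/23890 = 46416380073/23890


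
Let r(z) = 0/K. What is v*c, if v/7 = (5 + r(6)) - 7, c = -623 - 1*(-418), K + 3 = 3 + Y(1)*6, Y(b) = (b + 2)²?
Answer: 2870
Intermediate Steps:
Y(b) = (2 + b)²
K = 54 (K = -3 + (3 + (2 + 1)²*6) = -3 + (3 + 3²*6) = -3 + (3 + 9*6) = -3 + (3 + 54) = -3 + 57 = 54)
r(z) = 0 (r(z) = 0/54 = 0*(1/54) = 0)
c = -205 (c = -623 + 418 = -205)
v = -14 (v = 7*((5 + 0) - 7) = 7*(5 - 7) = 7*(-2) = -14)
v*c = -14*(-205) = 2870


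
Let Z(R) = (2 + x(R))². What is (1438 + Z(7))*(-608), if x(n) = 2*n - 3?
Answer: -977056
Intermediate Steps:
x(n) = -3 + 2*n
Z(R) = (-1 + 2*R)² (Z(R) = (2 + (-3 + 2*R))² = (-1 + 2*R)²)
(1438 + Z(7))*(-608) = (1438 + (-1 + 2*7)²)*(-608) = (1438 + (-1 + 14)²)*(-608) = (1438 + 13²)*(-608) = (1438 + 169)*(-608) = 1607*(-608) = -977056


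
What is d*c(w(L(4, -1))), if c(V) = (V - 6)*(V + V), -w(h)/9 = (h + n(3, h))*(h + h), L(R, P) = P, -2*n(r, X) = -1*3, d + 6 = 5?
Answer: -54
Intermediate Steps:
d = -1 (d = -6 + 5 = -1)
n(r, X) = 3/2 (n(r, X) = -(-1)*3/2 = -1/2*(-3) = 3/2)
w(h) = -18*h*(3/2 + h) (w(h) = -9*(h + 3/2)*(h + h) = -9*(3/2 + h)*2*h = -18*h*(3/2 + h))
c(V) = 2*V*(-6 + V) (c(V) = (-6 + V)*(2*V) = 2*V*(-6 + V))
d*c(w(L(4, -1))) = -2*(-9*(-1)*(3 + 2*(-1)))*(-6 - 9*(-1)*(3 + 2*(-1))) = -2*(-9*(-1)*(3 - 2))*(-6 - 9*(-1)*(3 - 2)) = -2*(-9*(-1)*1)*(-6 - 9*(-1)*1) = -2*9*(-6 + 9) = -2*9*3 = -1*54 = -54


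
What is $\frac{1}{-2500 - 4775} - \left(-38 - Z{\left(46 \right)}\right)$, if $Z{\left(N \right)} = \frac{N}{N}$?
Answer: $\frac{283724}{7275} \approx 39.0$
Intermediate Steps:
$Z{\left(N \right)} = 1$
$\frac{1}{-2500 - 4775} - \left(-38 - Z{\left(46 \right)}\right) = \frac{1}{-2500 - 4775} - \left(-38 - 1\right) = \frac{1}{-7275} - \left(-38 - 1\right) = - \frac{1}{7275} - -39 = - \frac{1}{7275} + 39 = \frac{283724}{7275}$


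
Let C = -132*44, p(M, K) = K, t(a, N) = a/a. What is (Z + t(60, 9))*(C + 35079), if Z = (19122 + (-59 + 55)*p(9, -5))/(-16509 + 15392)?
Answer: -527609775/1117 ≈ -4.7235e+5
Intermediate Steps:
t(a, N) = 1
C = -5808
Z = -19142/1117 (Z = (19122 + (-59 + 55)*(-5))/(-16509 + 15392) = (19122 - 4*(-5))/(-1117) = (19122 + 20)*(-1/1117) = 19142*(-1/1117) = -19142/1117 ≈ -17.137)
(Z + t(60, 9))*(C + 35079) = (-19142/1117 + 1)*(-5808 + 35079) = -18025/1117*29271 = -527609775/1117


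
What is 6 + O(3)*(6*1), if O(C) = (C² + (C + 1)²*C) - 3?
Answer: 330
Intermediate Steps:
O(C) = -3 + C² + C*(1 + C)² (O(C) = (C² + (1 + C)²*C) - 3 = (C² + C*(1 + C)²) - 3 = -3 + C² + C*(1 + C)²)
6 + O(3)*(6*1) = 6 + (-3 + 3² + 3*(1 + 3)²)*(6*1) = 6 + (-3 + 9 + 3*4²)*6 = 6 + (-3 + 9 + 3*16)*6 = 6 + (-3 + 9 + 48)*6 = 6 + 54*6 = 6 + 324 = 330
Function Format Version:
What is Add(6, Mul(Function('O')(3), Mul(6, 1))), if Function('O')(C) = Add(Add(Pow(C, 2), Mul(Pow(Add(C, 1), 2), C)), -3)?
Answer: 330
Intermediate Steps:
Function('O')(C) = Add(-3, Pow(C, 2), Mul(C, Pow(Add(1, C), 2))) (Function('O')(C) = Add(Add(Pow(C, 2), Mul(Pow(Add(1, C), 2), C)), -3) = Add(Add(Pow(C, 2), Mul(C, Pow(Add(1, C), 2))), -3) = Add(-3, Pow(C, 2), Mul(C, Pow(Add(1, C), 2))))
Add(6, Mul(Function('O')(3), Mul(6, 1))) = Add(6, Mul(Add(-3, Pow(3, 2), Mul(3, Pow(Add(1, 3), 2))), Mul(6, 1))) = Add(6, Mul(Add(-3, 9, Mul(3, Pow(4, 2))), 6)) = Add(6, Mul(Add(-3, 9, Mul(3, 16)), 6)) = Add(6, Mul(Add(-3, 9, 48), 6)) = Add(6, Mul(54, 6)) = Add(6, 324) = 330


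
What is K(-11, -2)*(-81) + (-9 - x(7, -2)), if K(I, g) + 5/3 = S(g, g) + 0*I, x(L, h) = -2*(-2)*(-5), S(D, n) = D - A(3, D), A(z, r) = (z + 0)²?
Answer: 1037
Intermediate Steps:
A(z, r) = z²
S(D, n) = -9 + D (S(D, n) = D - 1*3² = D - 1*9 = D - 9 = -9 + D)
x(L, h) = -20 (x(L, h) = 4*(-5) = -20)
K(I, g) = -32/3 + g (K(I, g) = -5/3 + ((-9 + g) + 0*I) = -5/3 + ((-9 + g) + 0) = -5/3 + (-9 + g) = -32/3 + g)
K(-11, -2)*(-81) + (-9 - x(7, -2)) = (-32/3 - 2)*(-81) + (-9 - 1*(-20)) = -38/3*(-81) + (-9 + 20) = 1026 + 11 = 1037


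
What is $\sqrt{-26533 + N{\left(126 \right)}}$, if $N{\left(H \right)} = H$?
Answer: $i \sqrt{26407} \approx 162.5 i$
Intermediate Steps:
$\sqrt{-26533 + N{\left(126 \right)}} = \sqrt{-26533 + 126} = \sqrt{-26407} = i \sqrt{26407}$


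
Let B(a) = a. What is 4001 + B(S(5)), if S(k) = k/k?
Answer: 4002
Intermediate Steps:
S(k) = 1
4001 + B(S(5)) = 4001 + 1 = 4002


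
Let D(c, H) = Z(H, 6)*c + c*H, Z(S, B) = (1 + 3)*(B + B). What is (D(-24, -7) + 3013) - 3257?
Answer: -1228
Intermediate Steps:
Z(S, B) = 8*B (Z(S, B) = 4*(2*B) = 8*B)
D(c, H) = 48*c + H*c (D(c, H) = (8*6)*c + c*H = 48*c + H*c)
(D(-24, -7) + 3013) - 3257 = (-24*(48 - 7) + 3013) - 3257 = (-24*41 + 3013) - 3257 = (-984 + 3013) - 3257 = 2029 - 3257 = -1228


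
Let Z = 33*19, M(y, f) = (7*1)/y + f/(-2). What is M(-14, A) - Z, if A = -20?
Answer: -1235/2 ≈ -617.50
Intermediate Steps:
M(y, f) = 7/y - f/2 (M(y, f) = 7/y + f*(-½) = 7/y - f/2)
Z = 627
M(-14, A) - Z = (7/(-14) - ½*(-20)) - 1*627 = (7*(-1/14) + 10) - 627 = (-½ + 10) - 627 = 19/2 - 627 = -1235/2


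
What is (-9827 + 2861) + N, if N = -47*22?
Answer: -8000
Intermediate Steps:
N = -1034
(-9827 + 2861) + N = (-9827 + 2861) - 1034 = -6966 - 1034 = -8000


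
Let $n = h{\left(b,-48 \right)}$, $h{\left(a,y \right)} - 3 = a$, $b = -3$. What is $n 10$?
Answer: $0$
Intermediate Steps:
$h{\left(a,y \right)} = 3 + a$
$n = 0$ ($n = 3 - 3 = 0$)
$n 10 = 0 \cdot 10 = 0$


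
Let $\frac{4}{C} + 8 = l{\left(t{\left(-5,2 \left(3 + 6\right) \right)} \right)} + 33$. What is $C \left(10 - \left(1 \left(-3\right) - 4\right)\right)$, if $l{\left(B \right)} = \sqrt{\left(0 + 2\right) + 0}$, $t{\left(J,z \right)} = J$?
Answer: $\frac{1700}{623} - \frac{68 \sqrt{2}}{623} \approx 2.5744$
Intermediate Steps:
$l{\left(B \right)} = \sqrt{2}$ ($l{\left(B \right)} = \sqrt{2 + 0} = \sqrt{2}$)
$C = \frac{4}{25 + \sqrt{2}}$ ($C = \frac{4}{-8 + \left(\sqrt{2} + 33\right)} = \frac{4}{-8 + \left(33 + \sqrt{2}\right)} = \frac{4}{25 + \sqrt{2}} \approx 0.15143$)
$C \left(10 - \left(1 \left(-3\right) - 4\right)\right) = \left(\frac{100}{623} - \frac{4 \sqrt{2}}{623}\right) \left(10 - \left(1 \left(-3\right) - 4\right)\right) = \left(\frac{100}{623} - \frac{4 \sqrt{2}}{623}\right) \left(10 - \left(-3 - 4\right)\right) = \left(\frac{100}{623} - \frac{4 \sqrt{2}}{623}\right) \left(10 - -7\right) = \left(\frac{100}{623} - \frac{4 \sqrt{2}}{623}\right) \left(10 + 7\right) = \left(\frac{100}{623} - \frac{4 \sqrt{2}}{623}\right) 17 = \frac{1700}{623} - \frac{68 \sqrt{2}}{623}$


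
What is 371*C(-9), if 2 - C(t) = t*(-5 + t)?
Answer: -46004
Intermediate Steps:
C(t) = 2 - t*(-5 + t)
371*C(-9) = 371*(2 - 1*(-9)² + 5*(-9)) = 371*(2 - 1*81 - 45) = 371*(2 - 81 - 45) = 371*(-124) = -46004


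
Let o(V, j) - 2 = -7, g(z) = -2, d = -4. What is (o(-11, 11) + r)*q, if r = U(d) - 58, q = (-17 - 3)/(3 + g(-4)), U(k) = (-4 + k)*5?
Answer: 2060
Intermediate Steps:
U(k) = -20 + 5*k
o(V, j) = -5 (o(V, j) = 2 - 7 = -5)
q = -20 (q = (-17 - 3)/(3 - 2) = -20/1 = -20*1 = -20)
r = -98 (r = (-20 + 5*(-4)) - 58 = (-20 - 20) - 58 = -40 - 58 = -98)
(o(-11, 11) + r)*q = (-5 - 98)*(-20) = -103*(-20) = 2060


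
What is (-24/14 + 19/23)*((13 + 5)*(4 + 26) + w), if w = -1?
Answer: -11011/23 ≈ -478.74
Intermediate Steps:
(-24/14 + 19/23)*((13 + 5)*(4 + 26) + w) = (-24/14 + 19/23)*((13 + 5)*(4 + 26) - 1) = (-24*1/14 + 19*(1/23))*(18*30 - 1) = (-12/7 + 19/23)*(540 - 1) = -143/161*539 = -11011/23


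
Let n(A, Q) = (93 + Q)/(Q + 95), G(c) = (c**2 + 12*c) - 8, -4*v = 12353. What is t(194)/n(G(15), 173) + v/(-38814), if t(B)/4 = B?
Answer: 16145782853/20649048 ≈ 781.91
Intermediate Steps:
v = -12353/4 (v = -1/4*12353 = -12353/4 ≈ -3088.3)
t(B) = 4*B
G(c) = -8 + c**2 + 12*c
n(A, Q) = (93 + Q)/(95 + Q)
t(194)/n(G(15), 173) + v/(-38814) = (4*194)/(((93 + 173)/(95 + 173))) - 12353/4/(-38814) = 776/((266/268)) - 12353/4*(-1/38814) = 776/(((1/268)*266)) + 12353/155256 = 776/(133/134) + 12353/155256 = 776*(134/133) + 12353/155256 = 103984/133 + 12353/155256 = 16145782853/20649048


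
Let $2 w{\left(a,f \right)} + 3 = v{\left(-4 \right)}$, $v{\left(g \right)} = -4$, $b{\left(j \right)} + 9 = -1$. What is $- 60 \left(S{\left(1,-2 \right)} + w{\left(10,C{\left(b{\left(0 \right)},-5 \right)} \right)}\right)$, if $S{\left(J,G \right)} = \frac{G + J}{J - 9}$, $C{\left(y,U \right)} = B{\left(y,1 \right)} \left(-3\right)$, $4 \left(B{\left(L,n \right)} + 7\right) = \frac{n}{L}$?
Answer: $\frac{405}{2} \approx 202.5$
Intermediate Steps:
$B{\left(L,n \right)} = -7 + \frac{n}{4 L}$ ($B{\left(L,n \right)} = -7 + \frac{n \frac{1}{L}}{4} = -7 + \frac{n}{4 L}$)
$b{\left(j \right)} = -10$ ($b{\left(j \right)} = -9 - 1 = -10$)
$C{\left(y,U \right)} = 21 - \frac{3}{4 y}$ ($C{\left(y,U \right)} = \left(-7 + \frac{1}{4} \cdot 1 \frac{1}{y}\right) \left(-3\right) = \left(-7 + \frac{1}{4 y}\right) \left(-3\right) = 21 - \frac{3}{4 y}$)
$w{\left(a,f \right)} = - \frac{7}{2}$ ($w{\left(a,f \right)} = - \frac{3}{2} + \frac{1}{2} \left(-4\right) = - \frac{3}{2} - 2 = - \frac{7}{2}$)
$S{\left(J,G \right)} = \frac{G + J}{-9 + J}$
$- 60 \left(S{\left(1,-2 \right)} + w{\left(10,C{\left(b{\left(0 \right)},-5 \right)} \right)}\right) = - 60 \left(\frac{-2 + 1}{-9 + 1} - \frac{7}{2}\right) = - 60 \left(\frac{1}{-8} \left(-1\right) - \frac{7}{2}\right) = - 60 \left(\left(- \frac{1}{8}\right) \left(-1\right) - \frac{7}{2}\right) = - 60 \left(\frac{1}{8} - \frac{7}{2}\right) = \left(-60\right) \left(- \frac{27}{8}\right) = \frac{405}{2}$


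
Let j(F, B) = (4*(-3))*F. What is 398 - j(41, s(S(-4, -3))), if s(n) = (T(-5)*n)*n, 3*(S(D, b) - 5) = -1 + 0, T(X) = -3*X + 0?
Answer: 890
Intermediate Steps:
T(X) = -3*X
S(D, b) = 14/3 (S(D, b) = 5 + (-1 + 0)/3 = 5 + (⅓)*(-1) = 5 - ⅓ = 14/3)
s(n) = 15*n² (s(n) = ((-3*(-5))*n)*n = (15*n)*n = 15*n²)
j(F, B) = -12*F
398 - j(41, s(S(-4, -3))) = 398 - (-12)*41 = 398 - 1*(-492) = 398 + 492 = 890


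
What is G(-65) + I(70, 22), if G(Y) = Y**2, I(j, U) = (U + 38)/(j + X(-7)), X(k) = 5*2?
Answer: 16903/4 ≈ 4225.8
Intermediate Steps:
X(k) = 10
I(j, U) = (38 + U)/(10 + j) (I(j, U) = (U + 38)/(j + 10) = (38 + U)/(10 + j))
G(-65) + I(70, 22) = (-65)**2 + (38 + 22)/(10 + 70) = 4225 + 60/80 = 4225 + (1/80)*60 = 4225 + 3/4 = 16903/4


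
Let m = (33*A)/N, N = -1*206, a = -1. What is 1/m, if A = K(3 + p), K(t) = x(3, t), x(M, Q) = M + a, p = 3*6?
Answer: -103/33 ≈ -3.1212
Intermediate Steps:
p = 18
N = -206
x(M, Q) = -1 + M (x(M, Q) = M - 1 = -1 + M)
K(t) = 2 (K(t) = -1 + 3 = 2)
A = 2
m = -33/103 (m = (33*2)/(-206) = 66*(-1/206) = -33/103 ≈ -0.32039)
1/m = 1/(-33/103) = -103/33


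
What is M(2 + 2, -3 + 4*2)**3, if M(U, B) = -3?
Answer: -27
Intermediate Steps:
M(2 + 2, -3 + 4*2)**3 = (-3)**3 = -27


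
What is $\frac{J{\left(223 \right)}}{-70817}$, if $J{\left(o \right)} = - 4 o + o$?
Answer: $\frac{669}{70817} \approx 0.0094469$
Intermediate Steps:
$J{\left(o \right)} = - 3 o$
$\frac{J{\left(223 \right)}}{-70817} = \frac{\left(-3\right) 223}{-70817} = \left(-669\right) \left(- \frac{1}{70817}\right) = \frac{669}{70817}$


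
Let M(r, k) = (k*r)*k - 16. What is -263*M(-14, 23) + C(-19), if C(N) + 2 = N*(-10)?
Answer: 1952174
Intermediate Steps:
M(r, k) = -16 + r*k² (M(r, k) = r*k² - 16 = -16 + r*k²)
C(N) = -2 - 10*N (C(N) = -2 + N*(-10) = -2 - 10*N)
-263*M(-14, 23) + C(-19) = -263*(-16 - 14*23²) + (-2 - 10*(-19)) = -263*(-16 - 14*529) + (-2 + 190) = -263*(-16 - 7406) + 188 = -263*(-7422) + 188 = 1951986 + 188 = 1952174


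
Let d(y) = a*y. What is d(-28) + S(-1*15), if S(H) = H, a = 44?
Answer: -1247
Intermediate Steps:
d(y) = 44*y
d(-28) + S(-1*15) = 44*(-28) - 1*15 = -1232 - 15 = -1247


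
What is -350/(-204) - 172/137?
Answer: 6431/13974 ≈ 0.46021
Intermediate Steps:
-350/(-204) - 172/137 = -350*(-1/204) - 172*1/137 = 175/102 - 172/137 = 6431/13974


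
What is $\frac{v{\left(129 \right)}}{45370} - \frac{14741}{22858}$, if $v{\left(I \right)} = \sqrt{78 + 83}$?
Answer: $- \frac{14741}{22858} + \frac{\sqrt{161}}{45370} \approx -0.64462$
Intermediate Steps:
$v{\left(I \right)} = \sqrt{161}$
$\frac{v{\left(129 \right)}}{45370} - \frac{14741}{22858} = \frac{\sqrt{161}}{45370} - \frac{14741}{22858} = - \frac{14741}{22858} + \frac{\sqrt{161}}{45370}$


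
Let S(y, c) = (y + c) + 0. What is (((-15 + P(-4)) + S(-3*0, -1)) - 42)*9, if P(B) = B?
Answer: -558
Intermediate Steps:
S(y, c) = c + y (S(y, c) = (c + y) + 0 = c + y)
(((-15 + P(-4)) + S(-3*0, -1)) - 42)*9 = (((-15 - 4) + (-1 - 3*0)) - 42)*9 = ((-19 + (-1 + 0)) - 42)*9 = ((-19 - 1) - 42)*9 = (-20 - 42)*9 = -62*9 = -558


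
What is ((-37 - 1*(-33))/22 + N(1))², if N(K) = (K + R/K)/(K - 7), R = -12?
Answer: 11881/4356 ≈ 2.7275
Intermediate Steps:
N(K) = (K - 12/K)/(-7 + K) (N(K) = (K - 12/K)/(K - 7) = (K - 12/K)/(-7 + K))
((-37 - 1*(-33))/22 + N(1))² = ((-37 - 1*(-33))/22 + (-12 + 1²)/(1*(-7 + 1)))² = ((-37 + 33)*(1/22) + 1*(-12 + 1)/(-6))² = (-4*1/22 + 1*(-⅙)*(-11))² = (-2/11 + 11/6)² = (109/66)² = 11881/4356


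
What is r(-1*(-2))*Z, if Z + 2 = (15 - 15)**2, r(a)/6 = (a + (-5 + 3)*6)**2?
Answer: -1200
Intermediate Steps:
r(a) = 6*(-12 + a)**2 (r(a) = 6*(a + (-5 + 3)*6)**2 = 6*(a - 2*6)**2 = 6*(a - 12)**2 = 6*(-12 + a)**2)
Z = -2 (Z = -2 + (15 - 15)**2 = -2 + 0**2 = -2 + 0 = -2)
r(-1*(-2))*Z = (6*(-12 - 1*(-2))**2)*(-2) = (6*(-12 + 2)**2)*(-2) = (6*(-10)**2)*(-2) = (6*100)*(-2) = 600*(-2) = -1200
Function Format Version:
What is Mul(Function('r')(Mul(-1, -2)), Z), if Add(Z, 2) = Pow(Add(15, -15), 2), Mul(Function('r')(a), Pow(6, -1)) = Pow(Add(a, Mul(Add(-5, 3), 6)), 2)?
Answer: -1200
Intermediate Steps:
Function('r')(a) = Mul(6, Pow(Add(-12, a), 2)) (Function('r')(a) = Mul(6, Pow(Add(a, Mul(Add(-5, 3), 6)), 2)) = Mul(6, Pow(Add(a, Mul(-2, 6)), 2)) = Mul(6, Pow(Add(a, -12), 2)) = Mul(6, Pow(Add(-12, a), 2)))
Z = -2 (Z = Add(-2, Pow(Add(15, -15), 2)) = Add(-2, Pow(0, 2)) = Add(-2, 0) = -2)
Mul(Function('r')(Mul(-1, -2)), Z) = Mul(Mul(6, Pow(Add(-12, Mul(-1, -2)), 2)), -2) = Mul(Mul(6, Pow(Add(-12, 2), 2)), -2) = Mul(Mul(6, Pow(-10, 2)), -2) = Mul(Mul(6, 100), -2) = Mul(600, -2) = -1200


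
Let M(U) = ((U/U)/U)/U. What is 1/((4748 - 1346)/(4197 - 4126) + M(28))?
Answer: 55664/2667239 ≈ 0.020870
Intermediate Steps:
M(U) = U⁻² (M(U) = (1/U)/U = 1/(U*U) = U⁻²)
1/((4748 - 1346)/(4197 - 4126) + M(28)) = 1/((4748 - 1346)/(4197 - 4126) + 28⁻²) = 1/(3402/71 + 1/784) = 1/(2667239/55664) = 55664/2667239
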